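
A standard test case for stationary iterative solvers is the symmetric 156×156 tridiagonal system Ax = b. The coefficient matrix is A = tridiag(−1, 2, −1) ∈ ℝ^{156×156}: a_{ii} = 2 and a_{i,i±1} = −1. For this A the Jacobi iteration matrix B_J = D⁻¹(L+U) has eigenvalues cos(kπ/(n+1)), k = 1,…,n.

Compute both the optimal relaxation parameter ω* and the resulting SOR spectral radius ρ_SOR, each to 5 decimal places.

spectrum of D⁻¹(L+U) = {cos(kπ/157) : 1≤k≤156}; ρ_J = cos(π/157) = 0.99980.
√(1−ρ_J²) simplifies to sin(π/157) = 0.020009.
Young: ω* = 2/(1+√(1−ρ_J²)) = 2/(1+0.020009) = 2/1.020009 = 1.96077.
At ω = 1.96077 every |λ(B_ω)| = ω−1, so ρ_SOR = 0.96077.

ω* = 1.96077, ρ_SOR = 0.96077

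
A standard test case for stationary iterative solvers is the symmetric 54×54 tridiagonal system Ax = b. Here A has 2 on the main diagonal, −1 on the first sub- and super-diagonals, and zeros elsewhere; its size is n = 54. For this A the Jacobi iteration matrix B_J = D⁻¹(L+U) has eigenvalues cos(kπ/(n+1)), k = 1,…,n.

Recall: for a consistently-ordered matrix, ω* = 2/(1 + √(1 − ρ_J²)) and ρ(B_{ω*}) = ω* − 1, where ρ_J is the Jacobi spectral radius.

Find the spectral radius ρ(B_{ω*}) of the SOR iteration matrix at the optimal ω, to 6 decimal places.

ρ_SOR = 0.891989

With n=54, ρ(Jacobi) = cos(π/55) = 0.998369.
root = sin(π/55) = 0.0570888  (since 1−cos² = sin²).
Then 2/(1+√(1−ρ_J²)) = 2/(1+0.0570888); ω* = 2/1.0570888 = 1.891989.
and ρ(B_{ω*}) = 1.891989 − 1 = 0.891989.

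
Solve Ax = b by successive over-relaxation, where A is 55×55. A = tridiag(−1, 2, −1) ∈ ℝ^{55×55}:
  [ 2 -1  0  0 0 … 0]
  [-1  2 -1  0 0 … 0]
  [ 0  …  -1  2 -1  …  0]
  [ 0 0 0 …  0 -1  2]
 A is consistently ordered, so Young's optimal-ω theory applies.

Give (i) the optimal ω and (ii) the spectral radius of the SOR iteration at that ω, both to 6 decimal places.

ω* = 1.893813, ρ_SOR = 0.893813

With n=55, ρ(Jacobi) = cos(π/56) = 0.998427.
1 − cos²(π/56) = sin²(π/56) ⇒ √(1−ρ_J²) = sin(π/56) = 0.0560704.
Young: ω* = 2/(1+√(1−ρ_J²)) = 2/(1+0.0560704) = 2/1.0560704 = 1.893813.
At ω = 1.893813 every |λ(B_ω)| = ω−1, so ρ_SOR = 0.893813.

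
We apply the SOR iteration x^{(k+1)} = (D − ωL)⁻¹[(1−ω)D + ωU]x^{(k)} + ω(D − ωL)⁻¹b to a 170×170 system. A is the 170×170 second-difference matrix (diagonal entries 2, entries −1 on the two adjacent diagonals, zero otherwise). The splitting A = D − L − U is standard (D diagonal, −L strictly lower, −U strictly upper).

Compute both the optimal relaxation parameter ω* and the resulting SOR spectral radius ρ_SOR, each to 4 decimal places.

B_J for the 170×170 system has eigenvalues cos(kπ/171); ρ_J = cos(π/171) = 0.9998.
√(1 − cos²(π/171)) = sin(π/171) ≈ 0.01837.
Then 2/(1+√(1−ρ_J²)) = 2/(1+0.01837); ω* = 2/1.01837 = 1.9639.
ρ_SOR = ω* − 1 ≈ 0.9639.

ω* = 1.9639, ρ_SOR = 0.9639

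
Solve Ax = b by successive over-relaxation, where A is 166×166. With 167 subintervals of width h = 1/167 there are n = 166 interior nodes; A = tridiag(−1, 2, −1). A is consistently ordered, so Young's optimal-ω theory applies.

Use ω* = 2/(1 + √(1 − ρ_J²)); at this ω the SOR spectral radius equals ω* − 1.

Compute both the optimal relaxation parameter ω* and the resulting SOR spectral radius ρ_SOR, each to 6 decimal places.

ω* = 1.963073, ρ_SOR = 0.963073

[ρ_J] n=166: ρ(B_J) = cos(π/(n+1)) = cos(π/167) = 0.999823.
√(1 − cos²(π/167)) = sin(π/167) ≈ 0.0188108.
Young: ω* = 2/(1+√(1−ρ_J²)) = 2/(1+0.0188108) = 2/1.0188108 = 1.963073.
and ρ(B_{ω*}) = 1.963073 − 1 = 0.963073.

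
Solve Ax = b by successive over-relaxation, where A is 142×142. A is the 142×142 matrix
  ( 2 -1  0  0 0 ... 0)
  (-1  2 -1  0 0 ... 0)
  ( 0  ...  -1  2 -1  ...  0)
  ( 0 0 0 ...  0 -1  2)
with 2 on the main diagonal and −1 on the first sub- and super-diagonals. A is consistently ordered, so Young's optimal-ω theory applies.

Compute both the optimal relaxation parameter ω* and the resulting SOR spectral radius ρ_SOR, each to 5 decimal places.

ω* = 1.95701, ρ_SOR = 0.95701

B_J for the 142×142 system has eigenvalues cos(kπ/143); ρ_J = cos(π/143) = 0.99976.
√(1−ρ_J²) = |sin(π/143)| = 0.021967
ω* = 2/(1 + 0.021967) = 2/1.021967 = 1.95701.
ρ_SOR = ω* − 1 = 1.95701 − 1 = 0.95701.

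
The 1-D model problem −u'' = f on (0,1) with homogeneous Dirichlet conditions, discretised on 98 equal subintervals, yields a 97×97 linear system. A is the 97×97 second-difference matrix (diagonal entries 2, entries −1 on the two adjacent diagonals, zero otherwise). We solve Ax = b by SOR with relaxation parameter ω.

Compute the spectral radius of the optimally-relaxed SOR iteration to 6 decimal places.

ρ_SOR = 0.937888

With n=97, ρ(Jacobi) = cos(π/98) = 0.999486.
√(1−ρ_J²) = |sin(π/98)| = 0.0320516
[ω*] 2 ÷ (1 + 0.0320516) = 2 ÷ 1.0320516 = 1.937888.
ρ(B_{ω*}) = ω*−1 = 0.937888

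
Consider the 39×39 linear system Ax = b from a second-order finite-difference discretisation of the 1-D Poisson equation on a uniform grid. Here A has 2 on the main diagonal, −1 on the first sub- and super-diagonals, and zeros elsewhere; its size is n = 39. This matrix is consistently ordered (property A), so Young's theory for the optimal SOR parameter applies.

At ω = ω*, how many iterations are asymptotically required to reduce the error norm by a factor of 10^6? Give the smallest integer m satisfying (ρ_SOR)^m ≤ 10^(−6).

m = 88

½·tridiag(1,0,1) at n=39: λ_k = cos(kπ/40); max |λ| at k=1 ⇒ ρ_J = cos(π/40) ≈ 0.9969173.
√(1 − cos²(π/40)) = sin(π/40) ≈ 0.0784591.
[ω*] 2 ÷ (1 + 0.0784591) = 2 ÷ 1.0784591 = 1.8544978.
At ω = 1.8544978 every |λ(B_ω)| = ω−1, so ρ_SOR = 0.8544978.
6·ln10 = 13.8155; −ln(0.8544978) = 0.157241; m = ⌈13.8155/0.157241⌉ = ⌈87.862⌉ = 88.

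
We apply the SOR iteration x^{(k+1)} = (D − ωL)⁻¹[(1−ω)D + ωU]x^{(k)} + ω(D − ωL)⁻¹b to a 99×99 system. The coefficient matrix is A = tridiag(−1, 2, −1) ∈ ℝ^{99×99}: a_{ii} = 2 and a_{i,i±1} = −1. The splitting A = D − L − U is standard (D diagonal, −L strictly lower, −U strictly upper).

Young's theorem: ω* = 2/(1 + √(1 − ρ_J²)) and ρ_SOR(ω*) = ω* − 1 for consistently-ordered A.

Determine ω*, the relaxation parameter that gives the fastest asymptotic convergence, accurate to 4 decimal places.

ω* = 1.9391

[ρ_J] n=99: ρ(B_J) = cos(π/(n+1)) = cos(π/100) = 0.9995.
1 − cos²(π/100) = sin²(π/100) ⇒ √(1−ρ_J²) = sin(π/100) = 0.03141.
ω* = 2 / (1 + 0.03141) = 2 / 1.03141 ≈ 1.9391.
At ω = 1.9391 every |λ(B_ω)| = ω−1, so ρ_SOR = 0.9391.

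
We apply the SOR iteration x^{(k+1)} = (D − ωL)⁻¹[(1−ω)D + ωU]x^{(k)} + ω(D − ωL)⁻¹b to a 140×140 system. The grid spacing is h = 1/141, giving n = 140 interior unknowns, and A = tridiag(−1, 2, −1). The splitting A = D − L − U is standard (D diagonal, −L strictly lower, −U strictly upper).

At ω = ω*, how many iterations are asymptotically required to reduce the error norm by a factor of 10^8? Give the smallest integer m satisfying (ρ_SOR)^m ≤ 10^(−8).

m = 414

B_J for the 140×140 system has eigenvalues cos(kπ/141); ρ_J = cos(π/141) = 0.9997518.
root = sin(π/141) = 0.0222790  (since 1−cos² = sin²).
Then 2/(1+√(1−ρ_J²)) = 2/(1+0.0222790); ω* = 2/1.0222790 = 1.9564131.
Hence ρ(B_{ω*}) = 1.9564131 − 1 = 0.9564131.
8·ln10 = 18.4207; −ln(0.9564131) = 0.0445653; m = ⌈18.4207/0.0445653⌉ = ⌈413.342⌉ = 414.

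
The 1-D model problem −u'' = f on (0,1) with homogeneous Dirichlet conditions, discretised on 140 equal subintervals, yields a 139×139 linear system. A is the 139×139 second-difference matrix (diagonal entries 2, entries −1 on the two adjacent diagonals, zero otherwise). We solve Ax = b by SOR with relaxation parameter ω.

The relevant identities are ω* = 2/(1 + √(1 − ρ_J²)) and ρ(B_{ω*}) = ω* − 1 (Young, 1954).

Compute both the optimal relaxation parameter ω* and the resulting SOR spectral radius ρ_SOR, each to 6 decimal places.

n=139: λ(B_J) = 1 − λ(A)/2 = cos(kπ/140); k=1 gives ρ_J = 0.999748.
√(1−ρ_J²) = |sin(π/140)| = 0.0224381
Young: ω* = 2/(1+√(1−ρ_J²)) = 2/(1+0.0224381) = 2/1.0224381 = 1.956109.
ρ_SOR = ω* − 1 = 1.956109 − 1 = 0.956109.

ω* = 1.956109, ρ_SOR = 0.956109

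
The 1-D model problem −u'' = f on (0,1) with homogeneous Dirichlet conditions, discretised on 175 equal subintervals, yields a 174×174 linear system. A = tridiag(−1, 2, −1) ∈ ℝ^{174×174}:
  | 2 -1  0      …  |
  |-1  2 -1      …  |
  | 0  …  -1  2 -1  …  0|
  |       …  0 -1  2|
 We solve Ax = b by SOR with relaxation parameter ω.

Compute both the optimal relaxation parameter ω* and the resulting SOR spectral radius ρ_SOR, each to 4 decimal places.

ω* = 1.9647, ρ_SOR = 0.9647

spectrum of D⁻¹(L+U) = {cos(kπ/175) : 1≤k≤174}; ρ_J = cos(π/175) = 0.9998.
1 − cos²(π/175) = sin²(π/175) ⇒ √(1−ρ_J²) = sin(π/175) = 0.01795.
Then 2/(1+√(1−ρ_J²)) = 2/(1+0.01795); ω* = 2/1.01795 = 1.9647.
Hence ρ(B_{ω*}) = 1.9647 − 1 = 0.9647.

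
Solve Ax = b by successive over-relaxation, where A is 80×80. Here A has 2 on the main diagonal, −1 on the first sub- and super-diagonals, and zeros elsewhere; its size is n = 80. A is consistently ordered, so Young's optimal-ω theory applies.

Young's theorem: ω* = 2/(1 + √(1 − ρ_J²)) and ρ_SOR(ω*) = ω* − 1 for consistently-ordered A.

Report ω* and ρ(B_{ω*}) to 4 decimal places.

ω* = 1.9253, ρ_SOR = 0.9253

½·tridiag(1,0,1) at n=80: λ_k = cos(kπ/81); max |λ| at k=1 ⇒ ρ_J = cos(π/81) ≈ 0.9992.
1 − cos²(π/81) = sin²(π/81) ⇒ √(1−ρ_J²) = sin(π/81) = 0.03878.
Young: ω* = 2/(1+√(1−ρ_J²)) = 2/(1+0.03878) = 2/1.03878 = 1.9253.
[ρ_SOR] ω* − 1 = 0.9253.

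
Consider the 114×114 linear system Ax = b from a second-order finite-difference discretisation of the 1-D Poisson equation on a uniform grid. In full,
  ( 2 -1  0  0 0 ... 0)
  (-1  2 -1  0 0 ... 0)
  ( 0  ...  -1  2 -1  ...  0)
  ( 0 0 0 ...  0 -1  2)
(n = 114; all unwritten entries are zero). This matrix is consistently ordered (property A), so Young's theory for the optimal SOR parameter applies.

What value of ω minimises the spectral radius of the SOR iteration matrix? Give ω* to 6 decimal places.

½·tridiag(1,0,1) at n=114: λ_k = cos(kπ/115); max |λ| at k=1 ⇒ ρ_J = cos(π/115) ≈ 0.999627.
root = sin(π/115) = 0.0273148  (since 1−cos² = sin²).
ω* = 2 / (1 + 0.0273148) = 2 / 1.0273148 ≈ 1.946823.
[ρ_SOR] ω* − 1 = 0.946823.

ω* = 1.946823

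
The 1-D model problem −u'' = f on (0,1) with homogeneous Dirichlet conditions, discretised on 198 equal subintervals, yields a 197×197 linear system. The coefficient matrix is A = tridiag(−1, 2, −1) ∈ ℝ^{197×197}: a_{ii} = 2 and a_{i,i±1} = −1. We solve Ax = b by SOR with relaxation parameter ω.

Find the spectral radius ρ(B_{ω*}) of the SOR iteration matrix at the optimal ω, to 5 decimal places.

ρ_J = max_k |cos(kπ/198)| = cos(π/198) = 0.99987
√(1−ρ_J²) simplifies to sin(π/198) = 0.015866.
ω* = 2 / (1 + 0.015866) = 2 / 1.015866 ≈ 1.96876.
At ω = 1.96876 every |λ(B_ω)| = ω−1, so ρ_SOR = 0.96876.

ρ_SOR = 0.96876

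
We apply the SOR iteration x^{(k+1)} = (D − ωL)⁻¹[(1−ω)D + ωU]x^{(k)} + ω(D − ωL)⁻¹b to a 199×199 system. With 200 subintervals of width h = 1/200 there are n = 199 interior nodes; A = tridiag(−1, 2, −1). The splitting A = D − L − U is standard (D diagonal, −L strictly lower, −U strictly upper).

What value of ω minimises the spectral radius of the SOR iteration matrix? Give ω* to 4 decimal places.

ω* = 1.9691

With n=199, ρ(Jacobi) = cos(π/200) = 0.9999.
√(1−ρ_J²) simplifies to sin(π/200) = 0.01571.
So ω* = 2/1.01571 = 1.9691 (Young).
ρ_SOR = ω* − 1 ≈ 0.9691.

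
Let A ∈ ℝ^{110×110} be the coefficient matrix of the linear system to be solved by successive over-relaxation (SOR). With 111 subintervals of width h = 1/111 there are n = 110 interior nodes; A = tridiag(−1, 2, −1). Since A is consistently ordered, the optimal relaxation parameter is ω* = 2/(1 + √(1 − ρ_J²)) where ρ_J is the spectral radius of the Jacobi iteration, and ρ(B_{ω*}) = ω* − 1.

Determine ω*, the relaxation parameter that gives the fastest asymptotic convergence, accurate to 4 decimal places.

With n=110, ρ(Jacobi) = cos(π/111) = 0.9996.
√(1 − cos²(π/111)) = sin(π/111) ≈ 0.02830.
Young: ω* = 2/(1+√(1−ρ_J²)) = 2/(1+0.02830) = 2/1.02830 = 1.9450.
Hence ρ(B_{ω*}) = 1.9450 − 1 = 0.9450.

ω* = 1.9450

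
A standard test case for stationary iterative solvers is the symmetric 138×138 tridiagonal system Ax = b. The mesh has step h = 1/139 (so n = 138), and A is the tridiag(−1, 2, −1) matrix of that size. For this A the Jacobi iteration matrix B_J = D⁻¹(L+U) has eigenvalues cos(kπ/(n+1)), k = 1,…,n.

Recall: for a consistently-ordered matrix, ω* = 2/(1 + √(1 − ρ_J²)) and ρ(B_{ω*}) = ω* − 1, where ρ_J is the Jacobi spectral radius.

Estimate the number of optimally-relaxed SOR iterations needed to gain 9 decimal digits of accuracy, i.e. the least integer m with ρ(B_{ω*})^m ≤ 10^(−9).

m = 459

½·tridiag(1,0,1) at n=138: λ_k = cos(kπ/139); max |λ| at k=1 ⇒ ρ_J = cos(π/139) ≈ 0.9997446.
root = sin(π/139) = 0.0225995  (since 1−cos² = sin²).
ω* = 2/(1 + 0.0225995) = 2/1.0225995 = 1.9557999.
and ρ(B_{ω*}) = 1.9557999 − 1 = 0.9557999.
9·ln10 = 20.7233; −ln(0.9557999) = 0.0452067; m = ⌈20.7233/0.0452067⌉ = ⌈458.412⌉ = 459.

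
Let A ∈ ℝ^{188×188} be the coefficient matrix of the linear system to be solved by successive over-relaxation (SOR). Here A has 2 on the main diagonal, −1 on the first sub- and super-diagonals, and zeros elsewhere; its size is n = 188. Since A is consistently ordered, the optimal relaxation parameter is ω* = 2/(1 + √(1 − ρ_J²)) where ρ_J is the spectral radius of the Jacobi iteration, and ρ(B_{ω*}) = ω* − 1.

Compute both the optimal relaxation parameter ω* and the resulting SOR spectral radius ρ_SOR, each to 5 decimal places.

ω* = 1.96730, ρ_SOR = 0.96730

½·tridiag(1,0,1) at n=188: λ_k = cos(kπ/189); max |λ| at k=1 ⇒ ρ_J = cos(π/189) ≈ 0.99986.
√(1−ρ_J²) = |sin(π/189)| = 0.016621
[ω*] 2 ÷ (1 + 0.016621) = 2 ÷ 1.016621 = 1.96730.
At ω = 1.96730 every |λ(B_ω)| = ω−1, so ρ_SOR = 0.96730.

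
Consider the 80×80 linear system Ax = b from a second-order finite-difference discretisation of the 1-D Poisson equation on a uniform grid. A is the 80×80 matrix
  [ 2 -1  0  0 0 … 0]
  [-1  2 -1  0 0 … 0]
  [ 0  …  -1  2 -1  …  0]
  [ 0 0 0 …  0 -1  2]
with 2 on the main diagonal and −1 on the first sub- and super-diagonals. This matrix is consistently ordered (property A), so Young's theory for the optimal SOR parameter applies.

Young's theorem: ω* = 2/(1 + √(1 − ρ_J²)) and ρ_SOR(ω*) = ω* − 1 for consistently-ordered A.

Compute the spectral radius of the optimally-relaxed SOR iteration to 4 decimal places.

spectrum of D⁻¹(L+U) = {cos(kπ/81) : 1≤k≤80}; ρ_J = cos(π/81) = 0.9992.
1 − cos²(π/81) = sin²(π/81) ⇒ √(1−ρ_J²) = sin(π/81) = 0.03878.
Young: ω* = 2/(1+√(1−ρ_J²)) = 2/(1+0.03878) = 2/1.03878 = 1.9253.
ρ(B_{ω*}) = ω*−1 = 0.9253

ρ_SOR = 0.9253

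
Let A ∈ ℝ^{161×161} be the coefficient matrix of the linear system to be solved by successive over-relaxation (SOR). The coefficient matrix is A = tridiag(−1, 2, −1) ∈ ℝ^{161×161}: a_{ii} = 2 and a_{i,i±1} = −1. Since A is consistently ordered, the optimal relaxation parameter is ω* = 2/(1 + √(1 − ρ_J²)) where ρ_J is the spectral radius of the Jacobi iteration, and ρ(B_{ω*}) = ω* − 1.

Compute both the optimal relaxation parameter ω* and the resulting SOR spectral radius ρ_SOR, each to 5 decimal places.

spectrum of D⁻¹(L+U) = {cos(kπ/162) : 1≤k≤161}; ρ_J = cos(π/162) = 0.99981.
1 − cos²(π/162) = sin²(π/162) ⇒ √(1−ρ_J²) = sin(π/162) = 0.019391.
ω* = 2/(1 + 0.019391) = 2/1.019391 = 1.96196.
At ω = 1.96196 every |λ(B_ω)| = ω−1, so ρ_SOR = 0.96196.

ω* = 1.96196, ρ_SOR = 0.96196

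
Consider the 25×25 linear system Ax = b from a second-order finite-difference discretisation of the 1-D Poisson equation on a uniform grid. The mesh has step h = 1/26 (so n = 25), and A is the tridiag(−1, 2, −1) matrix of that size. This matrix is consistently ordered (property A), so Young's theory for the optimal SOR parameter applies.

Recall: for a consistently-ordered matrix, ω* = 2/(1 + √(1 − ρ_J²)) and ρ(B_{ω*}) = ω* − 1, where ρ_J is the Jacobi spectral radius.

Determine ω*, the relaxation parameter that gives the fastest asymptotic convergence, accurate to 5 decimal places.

ω* = 1.78486

spectrum of D⁻¹(L+U) = {cos(kπ/26) : 1≤k≤25}; ρ_J = cos(π/26) = 0.99271.
√(1−ρ_J²) = |sin(π/26)| = 0.120537
ω* = 2/(1 + 0.120537) = 2/1.120537 = 1.78486.
Hence ρ(B_{ω*}) = 1.78486 − 1 = 0.78486.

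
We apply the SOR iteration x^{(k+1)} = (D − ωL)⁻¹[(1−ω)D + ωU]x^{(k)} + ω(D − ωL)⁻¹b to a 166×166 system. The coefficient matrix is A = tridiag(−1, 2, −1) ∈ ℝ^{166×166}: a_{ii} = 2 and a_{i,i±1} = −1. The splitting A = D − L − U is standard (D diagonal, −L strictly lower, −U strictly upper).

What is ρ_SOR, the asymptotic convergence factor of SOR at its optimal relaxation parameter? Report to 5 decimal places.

ρ_J = max_k |cos(kπ/167)| = cos(π/167) = 0.99982
√(1−ρ_J²) simplifies to sin(π/167) = 0.018811.
ω* = 2/(1 + 0.018811) = 2/1.018811 = 1.96307.
ρ_SOR = ω* − 1 ≈ 0.96307.

ρ_SOR = 0.96307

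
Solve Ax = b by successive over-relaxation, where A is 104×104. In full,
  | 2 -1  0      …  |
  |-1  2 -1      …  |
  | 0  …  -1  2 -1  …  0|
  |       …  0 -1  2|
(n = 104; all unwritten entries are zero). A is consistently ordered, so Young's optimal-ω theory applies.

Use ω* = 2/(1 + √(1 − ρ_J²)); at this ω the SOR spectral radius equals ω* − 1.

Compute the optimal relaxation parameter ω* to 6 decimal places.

ω* = 1.941907

½·tridiag(1,0,1) at n=104: λ_k = cos(kπ/105); max |λ| at k=1 ⇒ ρ_J = cos(π/105) ≈ 0.999552.
√(1−ρ_J²) = |sin(π/105)| = 0.0299155
ω* = 2/(1 + 0.0299155) = 2/1.0299155 = 1.941907.
Hence ρ(B_{ω*}) = 1.941907 − 1 = 0.941907.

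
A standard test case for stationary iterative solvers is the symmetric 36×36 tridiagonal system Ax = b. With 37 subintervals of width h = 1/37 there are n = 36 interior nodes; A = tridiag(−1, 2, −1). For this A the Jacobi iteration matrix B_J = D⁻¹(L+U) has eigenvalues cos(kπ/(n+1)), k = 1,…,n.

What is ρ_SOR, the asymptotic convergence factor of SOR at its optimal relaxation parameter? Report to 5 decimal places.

ρ_SOR = 0.84365

ρ_J = max_k |cos(kπ/37)| = cos(π/37) = 0.99640
root = sin(π/37) = 0.084806  (since 1−cos² = sin²).
ω* = 2/(1 + 0.084806) = 2/1.084806 = 1.84365.
[ρ_SOR] ω* − 1 = 0.84365.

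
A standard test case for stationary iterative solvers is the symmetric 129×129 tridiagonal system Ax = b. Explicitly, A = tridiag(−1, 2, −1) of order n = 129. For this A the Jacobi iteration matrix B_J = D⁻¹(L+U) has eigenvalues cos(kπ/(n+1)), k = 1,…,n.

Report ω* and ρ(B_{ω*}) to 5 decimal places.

ω* = 1.95281, ρ_SOR = 0.95281

ρ_J = max_k |cos(kπ/130)| = cos(π/130) = 0.99971
√(1−ρ_J²) simplifies to sin(π/130) = 0.024164.
Young: ω* = 2/(1+√(1−ρ_J²)) = 2/(1+0.024164) = 2/1.024164 = 1.95281.
Hence ρ(B_{ω*}) = 1.95281 − 1 = 0.95281.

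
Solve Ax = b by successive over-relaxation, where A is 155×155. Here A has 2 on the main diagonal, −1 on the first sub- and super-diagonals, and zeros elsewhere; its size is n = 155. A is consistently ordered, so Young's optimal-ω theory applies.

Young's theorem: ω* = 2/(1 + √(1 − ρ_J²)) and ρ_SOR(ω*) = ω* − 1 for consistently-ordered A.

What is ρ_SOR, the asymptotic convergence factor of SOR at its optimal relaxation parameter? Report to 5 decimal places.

spectrum of D⁻¹(L+U) = {cos(kπ/156) : 1≤k≤155}; ρ_J = cos(π/156) = 0.99980.
√(1−ρ_J²) simplifies to sin(π/156) = 0.020137.
ω* = 2 / (1 + 0.020137) = 2 / 1.020137 ≈ 1.96052.
ρ_SOR = ω* − 1 = 1.96052 − 1 = 0.96052.

ρ_SOR = 0.96052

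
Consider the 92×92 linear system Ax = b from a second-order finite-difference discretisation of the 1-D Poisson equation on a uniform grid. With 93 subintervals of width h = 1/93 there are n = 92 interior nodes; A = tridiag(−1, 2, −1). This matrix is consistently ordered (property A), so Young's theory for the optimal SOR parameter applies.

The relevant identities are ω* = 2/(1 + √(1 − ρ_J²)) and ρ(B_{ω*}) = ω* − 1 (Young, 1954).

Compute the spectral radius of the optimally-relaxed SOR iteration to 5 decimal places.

ρ_SOR = 0.93466

B_J for the 92×92 system has eigenvalues cos(kπ/93); ρ_J = cos(π/93) = 0.99943.
root = sin(π/93) = 0.033774  (since 1−cos² = sin²).
So ω* = 2/1.033774 = 1.93466 (Young).
ρ_SOR = ω* − 1 ≈ 0.93466.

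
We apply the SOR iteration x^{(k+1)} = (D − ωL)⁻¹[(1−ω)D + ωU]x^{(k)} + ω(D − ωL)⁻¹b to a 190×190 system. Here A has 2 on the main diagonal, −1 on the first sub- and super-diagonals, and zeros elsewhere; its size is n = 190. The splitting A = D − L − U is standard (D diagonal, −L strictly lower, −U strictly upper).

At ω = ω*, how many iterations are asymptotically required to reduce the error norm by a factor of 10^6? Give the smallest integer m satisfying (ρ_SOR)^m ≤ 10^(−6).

m = 420

B_J for the 190×190 system has eigenvalues cos(kπ/191); ρ_J = cos(π/191) = 0.9998647.
1 − cos²(π/191) = sin²(π/191) ⇒ √(1−ρ_J²) = sin(π/191) = 0.0164474.
ω* = 2/(1+0.0164474) = 1.9676375
[ρ_SOR] ω* − 1 = 0.9676375.
Need (0.9676375)^m ≤ 10^(−6): m ≥ 6·ln10/|ln 0.9676375| = 13.8155/0.0328977 = 419.953 ⇒ m = 420.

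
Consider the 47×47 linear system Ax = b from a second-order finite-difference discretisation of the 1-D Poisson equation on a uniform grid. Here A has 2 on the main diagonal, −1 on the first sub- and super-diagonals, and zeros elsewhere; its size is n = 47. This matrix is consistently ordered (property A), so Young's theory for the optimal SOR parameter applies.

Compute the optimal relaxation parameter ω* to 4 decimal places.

n=47: λ(B_J) = 1 − λ(A)/2 = cos(kπ/48); k=1 gives ρ_J = 0.9979.
√(1 − cos²(π/48)) = sin(π/48) ≈ 0.06540.
So ω* = 2/1.06540 = 1.8772 (Young).
and ρ(B_{ω*}) = 1.8772 − 1 = 0.8772.

ω* = 1.8772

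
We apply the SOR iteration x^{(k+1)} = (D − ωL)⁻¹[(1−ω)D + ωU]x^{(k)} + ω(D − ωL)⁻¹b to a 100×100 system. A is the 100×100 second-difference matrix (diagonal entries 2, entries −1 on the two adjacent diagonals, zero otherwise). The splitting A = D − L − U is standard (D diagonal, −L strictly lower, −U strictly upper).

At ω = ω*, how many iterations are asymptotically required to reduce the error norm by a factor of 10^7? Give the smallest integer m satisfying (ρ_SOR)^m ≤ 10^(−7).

n=100: λ(B_J) = 1 − λ(A)/2 = cos(kπ/101); k=1 gives ρ_J = 0.9995163.
√(1−ρ_J²) = |sin(π/101)| = 0.0310999
ω* = 2 / (1 + 0.0310999) = 2 / 1.0310999 ≈ 1.9396763.
ρ_SOR = ω* − 1 = 1.9396763 − 1 = 0.9396763.
Need (0.9396763)^m ≤ 10^(−7): m ≥ 7·ln10/|ln 0.9396763| = 16.1181/0.0622198 = 259.051 ⇒ m = 260.

m = 260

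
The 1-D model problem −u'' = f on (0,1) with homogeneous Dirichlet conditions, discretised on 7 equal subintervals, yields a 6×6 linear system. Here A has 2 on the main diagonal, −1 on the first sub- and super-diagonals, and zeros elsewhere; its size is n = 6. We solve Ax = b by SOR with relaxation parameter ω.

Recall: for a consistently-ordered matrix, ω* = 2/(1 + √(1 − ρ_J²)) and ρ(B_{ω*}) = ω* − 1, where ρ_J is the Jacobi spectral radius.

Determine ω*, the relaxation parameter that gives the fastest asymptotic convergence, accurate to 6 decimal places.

ω* = 1.394813

[ρ_J] n=6: ρ(B_J) = cos(π/(n+1)) = cos(π/7) = 0.900969.
√(1 − cos²(π/7)) = sin(π/7) ≈ 0.4338837.
Young: ω* = 2/(1+√(1−ρ_J²)) = 2/(1+0.4338837) = 2/1.4338837 = 1.394813.
At ω = 1.394813 every |λ(B_ω)| = ω−1, so ρ_SOR = 0.394813.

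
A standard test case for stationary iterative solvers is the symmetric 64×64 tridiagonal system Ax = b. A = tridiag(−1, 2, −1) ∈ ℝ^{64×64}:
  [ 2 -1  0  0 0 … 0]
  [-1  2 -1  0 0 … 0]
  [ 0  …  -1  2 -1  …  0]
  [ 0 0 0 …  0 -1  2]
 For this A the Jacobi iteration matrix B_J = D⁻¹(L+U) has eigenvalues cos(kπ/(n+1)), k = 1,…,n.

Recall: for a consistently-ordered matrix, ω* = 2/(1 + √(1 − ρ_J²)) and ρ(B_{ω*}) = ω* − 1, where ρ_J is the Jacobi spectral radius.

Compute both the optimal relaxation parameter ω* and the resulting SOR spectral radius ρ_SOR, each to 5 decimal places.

ω* = 1.90783, ρ_SOR = 0.90783

n=64: λ(B_J) = 1 − λ(A)/2 = cos(kπ/65); k=1 gives ρ_J = 0.99883.
√(1−ρ_J²) = |sin(π/65)| = 0.048313
ω* = 2 / (1 + 0.048313) = 2 / 1.048313 ≈ 1.90783.
[ρ_SOR] ω* − 1 = 0.90783.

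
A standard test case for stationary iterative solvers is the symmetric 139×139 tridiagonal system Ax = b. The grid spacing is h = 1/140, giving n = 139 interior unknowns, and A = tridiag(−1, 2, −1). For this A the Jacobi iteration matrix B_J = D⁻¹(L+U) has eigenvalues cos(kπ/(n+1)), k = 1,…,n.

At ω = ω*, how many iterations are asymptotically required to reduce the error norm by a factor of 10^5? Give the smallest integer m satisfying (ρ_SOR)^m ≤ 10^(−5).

ρ_J = max_k |cos(kπ/140)| = cos(π/140) = 0.9997482
√(1 − cos²(π/140)) = sin(π/140) ≈ 0.0224381.
ω* = 2/(1+0.0224381) = 1.9561086
Hence ρ(B_{ω*}) = 1.9561086 − 1 = 0.9561086.
(0.9561086)^m ≤ 10^{−5}  ⇒  m·ln(0.9561086) ≤ −5·ln10  ⇒  m ≥ 256.505  ⇒  m = 257

m = 257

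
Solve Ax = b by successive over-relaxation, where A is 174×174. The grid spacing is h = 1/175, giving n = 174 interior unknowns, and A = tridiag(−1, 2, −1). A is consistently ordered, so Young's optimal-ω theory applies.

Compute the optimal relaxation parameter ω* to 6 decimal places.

n=174: λ(B_J) = 1 − λ(A)/2 = cos(kπ/175); k=1 gives ρ_J = 0.999839.
√(1−ρ_J²) = |sin(π/175)| = 0.0179510
ω* = 2/(1+0.0179510) = 1.964731
Hence ρ(B_{ω*}) = 1.964731 − 1 = 0.964731.

ω* = 1.964731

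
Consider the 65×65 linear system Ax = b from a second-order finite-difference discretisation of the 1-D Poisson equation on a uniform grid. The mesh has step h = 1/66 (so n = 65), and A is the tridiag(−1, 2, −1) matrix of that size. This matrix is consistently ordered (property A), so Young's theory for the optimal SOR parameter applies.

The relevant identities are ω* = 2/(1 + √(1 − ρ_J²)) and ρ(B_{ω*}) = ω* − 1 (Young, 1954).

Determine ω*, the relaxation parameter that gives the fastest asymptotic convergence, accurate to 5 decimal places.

ω* = 1.90916

spectrum of D⁻¹(L+U) = {cos(kπ/66) : 1≤k≤65}; ρ_J = cos(π/66) = 0.99887.
root = sin(π/66) = 0.047582  (since 1−cos² = sin²).
So ω* = 2/1.047582 = 1.90916 (Young).
[ρ_SOR] ω* − 1 = 0.90916.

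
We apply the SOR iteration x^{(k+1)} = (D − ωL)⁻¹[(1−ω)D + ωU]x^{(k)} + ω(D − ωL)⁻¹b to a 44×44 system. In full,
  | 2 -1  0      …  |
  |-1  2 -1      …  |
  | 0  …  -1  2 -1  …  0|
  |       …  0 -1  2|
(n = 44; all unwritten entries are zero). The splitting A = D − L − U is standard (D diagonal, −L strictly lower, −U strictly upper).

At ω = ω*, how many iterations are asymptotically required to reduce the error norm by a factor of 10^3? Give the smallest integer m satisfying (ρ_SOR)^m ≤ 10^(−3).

m = 50

n=44: λ(B_J) = 1 − λ(A)/2 = cos(kπ/45); k=1 gives ρ_J = 0.9975641.
√(1−ρ_J²) simplifies to sin(π/45) = 0.0697565.
Young: ω* = 2/(1+√(1−ρ_J²)) = 2/(1+0.0697565) = 2/1.0697565 = 1.8695843.
ρ_SOR = ω* − 1 ≈ 0.8695843.
ρ_SOR^m ≤ 10^(−3) ⇔ m ≥ 3·ln10/(−ln 0.8695843) = 6.90776/0.13974 = 49.433; m = ⌈49.433⌉ = 50.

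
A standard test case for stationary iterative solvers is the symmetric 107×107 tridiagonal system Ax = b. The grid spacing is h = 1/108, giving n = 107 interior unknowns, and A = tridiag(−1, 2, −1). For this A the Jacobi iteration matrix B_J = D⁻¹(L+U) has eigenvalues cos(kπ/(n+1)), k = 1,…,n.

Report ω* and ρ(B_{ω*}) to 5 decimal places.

ω* = 1.94347, ρ_SOR = 0.94347

With n=107, ρ(Jacobi) = cos(π/108) = 0.99958.
√(1−ρ_J²) simplifies to sin(π/108) = 0.029085.
Then 2/(1+√(1−ρ_J²)) = 2/(1+0.029085); ω* = 2/1.029085 = 1.94347.
ρ_SOR = ω* − 1 ≈ 0.94347.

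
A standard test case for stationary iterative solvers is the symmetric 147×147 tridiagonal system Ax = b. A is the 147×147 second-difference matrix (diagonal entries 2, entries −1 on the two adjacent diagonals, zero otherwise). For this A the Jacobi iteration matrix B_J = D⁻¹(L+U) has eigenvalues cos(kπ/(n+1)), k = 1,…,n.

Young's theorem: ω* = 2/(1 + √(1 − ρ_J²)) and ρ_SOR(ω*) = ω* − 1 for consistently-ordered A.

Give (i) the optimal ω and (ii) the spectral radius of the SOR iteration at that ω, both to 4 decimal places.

ω* = 1.9584, ρ_SOR = 0.9584

spectrum of D⁻¹(L+U) = {cos(kπ/148) : 1≤k≤147}; ρ_J = cos(π/148) = 0.9998.
1 − cos²(π/148) = sin²(π/148) ⇒ √(1−ρ_J²) = sin(π/148) = 0.02123.
ω* = 2/(1 + 0.02123) = 2/1.02123 = 1.9584.
At ω = 1.9584 every |λ(B_ω)| = ω−1, so ρ_SOR = 0.9584.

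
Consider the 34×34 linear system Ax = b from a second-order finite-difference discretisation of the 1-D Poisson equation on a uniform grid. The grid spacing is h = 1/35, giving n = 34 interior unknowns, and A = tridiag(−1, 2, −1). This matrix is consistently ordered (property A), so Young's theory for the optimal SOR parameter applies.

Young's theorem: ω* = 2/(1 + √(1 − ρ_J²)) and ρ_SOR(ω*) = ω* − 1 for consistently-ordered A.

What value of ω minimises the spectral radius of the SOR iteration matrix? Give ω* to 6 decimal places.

ω* = 1.835470

ρ_J = max_k |cos(kπ/35)| = cos(π/35) = 0.995974
√(1−ρ_J²) = |sin(π/35)| = 0.0896393
ω* = 2/(1+0.0896393) = 1.835470
At ω = 1.835470 every |λ(B_ω)| = ω−1, so ρ_SOR = 0.835470.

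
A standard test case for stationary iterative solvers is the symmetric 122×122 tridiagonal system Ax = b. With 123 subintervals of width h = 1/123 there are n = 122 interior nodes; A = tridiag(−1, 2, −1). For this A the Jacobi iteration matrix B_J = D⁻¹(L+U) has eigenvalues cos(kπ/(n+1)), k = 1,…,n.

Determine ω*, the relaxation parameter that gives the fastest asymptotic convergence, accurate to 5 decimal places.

spectrum of D⁻¹(L+U) = {cos(kπ/123) : 1≤k≤122}; ρ_J = cos(π/123) = 0.99967.
√(1−ρ_J²) simplifies to sin(π/123) = 0.025539.
ω* = 2 / (1 + 0.025539) = 2 / 1.025539 ≈ 1.95019.
[ρ_SOR] ω* − 1 = 0.95019.

ω* = 1.95019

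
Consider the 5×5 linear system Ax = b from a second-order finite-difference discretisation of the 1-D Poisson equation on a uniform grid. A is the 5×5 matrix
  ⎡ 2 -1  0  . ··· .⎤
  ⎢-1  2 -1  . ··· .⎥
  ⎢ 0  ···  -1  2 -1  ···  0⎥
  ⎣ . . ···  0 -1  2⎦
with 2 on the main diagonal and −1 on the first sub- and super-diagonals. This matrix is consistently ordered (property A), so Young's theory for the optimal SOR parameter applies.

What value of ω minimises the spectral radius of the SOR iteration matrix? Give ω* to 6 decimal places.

ρ_J = max_k |cos(kπ/6)| = cos(π/6) = 0.866025
1 − cos²(π/6) = sin²(π/6) ⇒ √(1−ρ_J²) = sin(π/6) = 0.5000000.
ω* = 2/(1+0.5000000) = 1.333333
Hence ρ(B_{ω*}) = 1.333333 − 1 = 0.333333.

ω* = 1.333333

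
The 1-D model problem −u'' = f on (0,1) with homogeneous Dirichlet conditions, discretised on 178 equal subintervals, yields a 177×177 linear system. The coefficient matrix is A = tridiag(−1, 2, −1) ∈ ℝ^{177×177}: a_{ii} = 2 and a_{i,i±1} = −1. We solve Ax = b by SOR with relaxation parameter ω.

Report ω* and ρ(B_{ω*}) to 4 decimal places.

ρ_J = max_k |cos(kπ/178)| = cos(π/178) = 0.9998
√(1−ρ_J²) = |sin(π/178)| = 0.01765
ω* = 2/(1+0.01765) = 1.9653
At ω = 1.9653 every |λ(B_ω)| = ω−1, so ρ_SOR = 0.9653.

ω* = 1.9653, ρ_SOR = 0.9653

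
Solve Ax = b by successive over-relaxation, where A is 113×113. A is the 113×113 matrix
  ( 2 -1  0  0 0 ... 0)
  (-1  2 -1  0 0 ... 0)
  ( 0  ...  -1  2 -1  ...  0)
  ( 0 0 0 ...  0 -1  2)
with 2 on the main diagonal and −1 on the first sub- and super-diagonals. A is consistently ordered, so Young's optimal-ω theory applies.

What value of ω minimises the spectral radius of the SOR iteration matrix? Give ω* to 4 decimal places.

B_J for the 113×113 system has eigenvalues cos(kπ/114); ρ_J = cos(π/114) = 0.9996.
√(1−ρ_J²) simplifies to sin(π/114) = 0.02755.
ω* = 2 / (1 + 0.02755) = 2 / 1.02755 ≈ 1.9464.
Hence ρ(B_{ω*}) = 1.9464 − 1 = 0.9464.

ω* = 1.9464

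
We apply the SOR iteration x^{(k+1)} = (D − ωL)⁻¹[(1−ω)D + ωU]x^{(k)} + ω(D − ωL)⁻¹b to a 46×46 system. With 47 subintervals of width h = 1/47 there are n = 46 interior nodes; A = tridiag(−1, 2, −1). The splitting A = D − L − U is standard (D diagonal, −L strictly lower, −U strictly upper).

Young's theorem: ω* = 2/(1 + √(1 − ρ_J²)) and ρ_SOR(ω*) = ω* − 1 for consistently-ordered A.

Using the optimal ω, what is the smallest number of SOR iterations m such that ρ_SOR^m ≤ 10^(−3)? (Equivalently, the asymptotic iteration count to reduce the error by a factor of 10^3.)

m = 52

½·tridiag(1,0,1) at n=46: λ_k = cos(kπ/47); max |λ| at k=1 ⇒ ρ_J = cos(π/47) ≈ 0.9977669.
1 − cos²(π/47) = sin²(π/47) ⇒ √(1−ρ_J²) = sin(π/47) = 0.0667926.
ω* = 2/(1+0.0667926) = 1.8747787
ρ_SOR = ω* − 1 = 1.8747787 − 1 = 0.8747787.
(0.8747787)^m ≤ 10^{−3}  ⇒  m·ln(0.8747787) ≤ −3·ln10  ⇒  m ≥ 51.634  ⇒  m = 52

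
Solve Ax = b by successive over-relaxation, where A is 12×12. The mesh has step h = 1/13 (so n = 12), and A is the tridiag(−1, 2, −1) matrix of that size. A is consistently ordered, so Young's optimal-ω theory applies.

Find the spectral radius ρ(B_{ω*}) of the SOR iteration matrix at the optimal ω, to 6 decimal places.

B_J for the 12×12 system has eigenvalues cos(kπ/13); ρ_J = cos(π/13) = 0.970942.
√(1 − cos²(π/13)) = sin(π/13) ≈ 0.2393157.
Young: ω* = 2/(1+√(1−ρ_J²)) = 2/(1+0.2393157) = 2/1.2393157 = 1.613794.
ρ(B_{ω*}) = ω*−1 = 0.613794

ρ_SOR = 0.613794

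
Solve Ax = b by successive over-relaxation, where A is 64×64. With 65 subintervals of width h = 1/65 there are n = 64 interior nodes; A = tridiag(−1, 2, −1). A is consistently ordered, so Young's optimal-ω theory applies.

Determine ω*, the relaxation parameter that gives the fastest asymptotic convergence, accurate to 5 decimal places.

½·tridiag(1,0,1) at n=64: λ_k = cos(kπ/65); max |λ| at k=1 ⇒ ρ_J = cos(π/65) ≈ 0.99883.
√(1−ρ_J²) simplifies to sin(π/65) = 0.048313.
ω* = 2/(1+0.048313) = 1.90783
ρ_SOR = ω* − 1 ≈ 0.90783.

ω* = 1.90783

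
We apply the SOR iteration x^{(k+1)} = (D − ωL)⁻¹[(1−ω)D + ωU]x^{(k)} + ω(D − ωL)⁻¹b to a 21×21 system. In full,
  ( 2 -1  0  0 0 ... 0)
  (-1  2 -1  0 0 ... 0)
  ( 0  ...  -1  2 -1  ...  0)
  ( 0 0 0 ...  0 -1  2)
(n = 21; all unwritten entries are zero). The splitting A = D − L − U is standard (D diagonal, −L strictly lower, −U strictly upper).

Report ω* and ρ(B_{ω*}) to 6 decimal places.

[ρ_J] n=21: ρ(B_J) = cos(π/(n+1)) = cos(π/22) = 0.989821.
√(1−ρ_J²) simplifies to sin(π/22) = 0.1423148.
ω* = 2/(1+0.1423148) = 1.750831
ρ_SOR = ω* − 1 = 1.750831 − 1 = 0.750831.

ω* = 1.750831, ρ_SOR = 0.750831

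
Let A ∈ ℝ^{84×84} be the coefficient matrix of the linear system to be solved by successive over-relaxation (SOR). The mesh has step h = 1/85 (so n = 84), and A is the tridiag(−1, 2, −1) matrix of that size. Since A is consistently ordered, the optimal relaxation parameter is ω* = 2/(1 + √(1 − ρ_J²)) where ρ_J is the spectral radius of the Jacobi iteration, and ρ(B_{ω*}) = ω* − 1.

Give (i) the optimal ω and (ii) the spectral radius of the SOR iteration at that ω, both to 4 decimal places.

ω* = 1.9287, ρ_SOR = 0.9287

ρ_J = max_k |cos(kπ/85)| = cos(π/85) = 0.9993
1 − cos²(π/85) = sin²(π/85) ⇒ √(1−ρ_J²) = sin(π/85) = 0.03695.
So ω* = 2/1.03695 = 1.9287 (Young).
At ω = 1.9287 every |λ(B_ω)| = ω−1, so ρ_SOR = 0.9287.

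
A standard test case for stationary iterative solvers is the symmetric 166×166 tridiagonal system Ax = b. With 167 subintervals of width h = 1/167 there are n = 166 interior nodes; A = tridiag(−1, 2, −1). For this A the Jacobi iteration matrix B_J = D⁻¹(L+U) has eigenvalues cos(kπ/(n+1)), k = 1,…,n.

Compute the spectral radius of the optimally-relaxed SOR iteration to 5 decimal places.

n=166: λ(B_J) = 1 − λ(A)/2 = cos(kπ/167); k=1 gives ρ_J = 0.99982.
√(1−ρ_J²) simplifies to sin(π/167) = 0.018811.
Young: ω* = 2/(1+√(1−ρ_J²)) = 2/(1+0.018811) = 2/1.018811 = 1.96307.
ρ(B_{ω*}) = ω*−1 = 0.96307

ρ_SOR = 0.96307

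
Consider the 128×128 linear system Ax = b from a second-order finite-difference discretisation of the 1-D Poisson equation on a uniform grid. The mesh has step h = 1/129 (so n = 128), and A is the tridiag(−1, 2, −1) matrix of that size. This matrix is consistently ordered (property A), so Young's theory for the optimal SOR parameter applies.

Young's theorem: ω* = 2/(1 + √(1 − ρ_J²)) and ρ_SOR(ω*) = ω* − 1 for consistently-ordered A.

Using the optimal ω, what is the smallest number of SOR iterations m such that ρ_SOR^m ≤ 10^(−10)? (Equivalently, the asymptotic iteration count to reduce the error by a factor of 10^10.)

B_J for the 128×128 system has eigenvalues cos(kπ/129); ρ_J = cos(π/129) = 0.9997035.
√(1−ρ_J²) = |sin(π/129)| = 0.0243510
ω* = 2/(1+0.0243510) = 1.9524558
At ω = 1.9524558 every |λ(B_ω)| = ω−1, so ρ_SOR = 0.9524558.
Need (0.9524558)^m ≤ 10^(−10): m ≥ 10·ln10/|ln 0.9524558| = 23.0259/0.0487116 = 472.698 ⇒ m = 473.

m = 473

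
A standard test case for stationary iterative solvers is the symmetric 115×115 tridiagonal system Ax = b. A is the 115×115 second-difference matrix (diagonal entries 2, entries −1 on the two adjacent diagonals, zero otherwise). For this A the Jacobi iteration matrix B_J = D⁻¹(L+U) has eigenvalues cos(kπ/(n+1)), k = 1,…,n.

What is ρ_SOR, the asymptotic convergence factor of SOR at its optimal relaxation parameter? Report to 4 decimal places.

B_J for the 115×115 system has eigenvalues cos(kπ/116); ρ_J = cos(π/116) = 0.9996.
1 − cos²(π/116) = sin²(π/116) ⇒ √(1−ρ_J²) = sin(π/116) = 0.02708.
ω* = 2/(1 + 0.02708) = 2/1.02708 = 1.9473.
and ρ(B_{ω*}) = 1.9473 − 1 = 0.9473.

ρ_SOR = 0.9473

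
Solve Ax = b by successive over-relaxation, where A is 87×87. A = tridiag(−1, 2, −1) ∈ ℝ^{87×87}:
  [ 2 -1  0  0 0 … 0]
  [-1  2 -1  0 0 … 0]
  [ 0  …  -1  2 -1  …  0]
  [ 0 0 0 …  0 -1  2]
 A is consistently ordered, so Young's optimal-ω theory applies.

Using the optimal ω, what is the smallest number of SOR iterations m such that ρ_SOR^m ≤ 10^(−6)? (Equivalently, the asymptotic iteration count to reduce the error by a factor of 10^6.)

m = 194

n=87: λ(B_J) = 1 − λ(A)/2 = cos(kπ/88); k=1 gives ρ_J = 0.9993628.
root = sin(π/88) = 0.0356923  (since 1−cos² = sin²).
[ω*] 2 ÷ (1 + 0.0356923) = 2 ÷ 1.0356923 = 1.9310755.
Hence ρ(B_{ω*}) = 1.9310755 − 1 = 0.9310755.
m ≥ 6·ln10 / (−ln 0.9310755) = 193.454; smallest integer m = 194.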